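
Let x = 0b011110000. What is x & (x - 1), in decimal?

224

x = 11110000 = 240
x - 1 = 11101111
AND   = 11100000 = 224
(x & (x - 1) clears the lowest set bit of x.)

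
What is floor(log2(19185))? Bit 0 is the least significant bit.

14

19185 = 100101011110001
The topmost 1 is at position 14 (since 2^14 = 16384 ≤ 19185 < 32768).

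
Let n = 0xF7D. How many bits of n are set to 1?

10

0xF7D = 111101111101
Count the 1s: 1 + 1 + 1 + 1 + 1 + 1 + 1 + 1 + 1 + 1 = 10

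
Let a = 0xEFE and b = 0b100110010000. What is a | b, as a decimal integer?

4094

0xEFE = 111011111110
b = 100110010000
 OR → 111111111110 = 4094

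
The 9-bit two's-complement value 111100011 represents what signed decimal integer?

-29

pattern = 111100011 (MSB is 1 ⇒ negative)
Invert: 000011100, add 1 → 000011101 = 29, so the value is -29.
(Equivalently: 483 - 2^9 = 483 - 512 = -29.)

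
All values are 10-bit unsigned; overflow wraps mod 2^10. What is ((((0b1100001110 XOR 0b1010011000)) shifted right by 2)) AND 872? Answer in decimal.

96

0b1100001110 = 1100001110
0b1010011000 = 1010011000
→ XOR → 0110010110 = 406
→ shifted right by 2 → 0001100101 = 101
872 = 1101101000
→ AND → 0001100000 = 96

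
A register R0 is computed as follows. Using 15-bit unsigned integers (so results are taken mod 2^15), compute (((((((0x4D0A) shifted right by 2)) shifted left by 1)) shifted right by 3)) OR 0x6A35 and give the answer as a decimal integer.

28405

0x4D0A = 100110100001010
→ shifted right by 2 → 001001101000010 = 4930
→ shifted left by 1 (mod 2^15) → 010011010000100 = 9860
→ shifted right by 3 → 000010011010000 = 1232
0x6A35 = 110101000110101
→ OR → 110111011110101 = 28405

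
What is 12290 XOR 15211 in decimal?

2921

12290 = 11000000000010
15211 = 11101101101011
XOR → 00101101101001 = 2921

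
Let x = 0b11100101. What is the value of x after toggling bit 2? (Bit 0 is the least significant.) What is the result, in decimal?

225

x = 11100101
bit 2 is currently 1; toggle it via x ^ (1 << 2) = x ^ 4
→ 11100001 = 225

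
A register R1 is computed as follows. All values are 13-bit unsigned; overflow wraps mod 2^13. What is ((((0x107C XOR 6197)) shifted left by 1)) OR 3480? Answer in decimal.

0x107C = 1000001111100
6197 = 1100000110101
→ XOR → 0100001001001 = 2121
→ shifted left by 1 (mod 2^13) → 1000010010010 = 4242
3480 = 0110110011000
→ OR → 1110110011010 = 7578

7578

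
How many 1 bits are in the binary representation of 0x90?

2

0x90 = 10010000
Count the 1s: 1 + 1 = 2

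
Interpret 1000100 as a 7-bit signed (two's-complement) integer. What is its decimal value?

-60

pattern = 1000100 (MSB is 1 ⇒ negative)
Invert: 0111011, add 1 → 0111100 = 60, so the value is -60.
(Equivalently: 68 - 2^7 = 68 - 128 = -60.)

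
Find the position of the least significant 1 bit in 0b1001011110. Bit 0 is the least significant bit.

1

0b1001011110 = 1001011110
Trailing zeros: 1, so the lowest set bit is bit 1 (value 2).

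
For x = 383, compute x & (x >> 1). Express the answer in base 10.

63

x = 101111111 = 383
x>>1 = 010111111
AND  = 000111111 = 63
(x & (x >> 1) has a 1 wherever x has two consecutive 1 bits.)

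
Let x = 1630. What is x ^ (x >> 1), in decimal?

x = 11001011110 = 1630
x>>1 = 01100101111
XOR  = 10101110001 = 1393
(x ^ (x >> 1) gives the standard binary-reflected Gray code of x.)

1393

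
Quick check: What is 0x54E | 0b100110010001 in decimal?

3551

0x54E = 010101001110
b = 100110010001
 OR → 110111011111 = 3551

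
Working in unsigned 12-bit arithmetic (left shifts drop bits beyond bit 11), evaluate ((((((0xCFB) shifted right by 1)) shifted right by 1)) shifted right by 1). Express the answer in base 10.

415

0xCFB = 110011111011
→ shifted right by 1 → 011001111101 = 1661
→ shifted right by 1 → 001100111110 = 830
→ shifted right by 1 → 000110011111 = 415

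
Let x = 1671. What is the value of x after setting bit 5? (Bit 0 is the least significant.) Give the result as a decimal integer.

x = 11010000111
bit 5 is currently 0; set it via x | (1 << 5) = x | 32
→ 11010100111 = 1703

1703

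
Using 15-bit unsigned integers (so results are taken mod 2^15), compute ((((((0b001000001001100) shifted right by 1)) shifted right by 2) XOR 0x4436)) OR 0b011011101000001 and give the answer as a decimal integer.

30591

0b001000001001100 = 001000001001100
→ shifted right by 1 → 000100000100110 = 2086
→ shifted right by 2 → 000001000001001 = 521
0x4436 = 100010000110110
→ XOR → 100011000111111 = 17983
0b011011101000001 = 011011101000001
→ OR → 111011101111111 = 30591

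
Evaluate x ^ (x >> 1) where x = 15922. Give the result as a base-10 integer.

8491

x = 11111000110010 = 15922
x>>1 = 01111100011001
XOR  = 10000100101011 = 8491
(x ^ (x >> 1) gives the standard binary-reflected Gray code of x.)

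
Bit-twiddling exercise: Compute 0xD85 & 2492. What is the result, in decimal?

0xD85 = 110110000101
2492 = 100110111100
AND → 100110000100 = 2436

2436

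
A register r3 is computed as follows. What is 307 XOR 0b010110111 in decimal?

307 = 100110011
b = 010110111
XOR → 110000100 = 388

388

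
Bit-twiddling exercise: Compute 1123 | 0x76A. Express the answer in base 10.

1123 = 10001100011
0x76A = 11101101010
 OR → 11101101011 = 1899

1899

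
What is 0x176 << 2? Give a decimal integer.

0x176 = 00101110110
shift left by 2 → 10111011000 = 1496
(equivalently, 374 × 2^2 = 374 × 4)

1496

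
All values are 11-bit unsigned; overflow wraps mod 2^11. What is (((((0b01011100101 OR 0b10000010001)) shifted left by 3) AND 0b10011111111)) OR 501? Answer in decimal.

1533

0b01011100101 = 01011100101
0b10000010001 = 10000010001
→ OR → 11011110101 = 1781
→ shifted left by 3 (mod 2^11) → 11110101000 = 1960
0b10011111111 = 10011111111
→ AND → 10010101000 = 1192
501 = 00111110101
→ OR → 10111111101 = 1533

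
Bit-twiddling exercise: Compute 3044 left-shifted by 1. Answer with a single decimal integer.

3044 = 0101111100100
shift left by 1 → 1011111001000 = 6088
(equivalently, 3044 × 2^1 = 3044 × 2)

6088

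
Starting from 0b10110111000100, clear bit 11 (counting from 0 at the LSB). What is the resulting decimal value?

x = 10110111000100
bit 11 is currently 1; clear it via x & ~(1 << 11) = x & ~2048
→ 10010111000100 = 9668

9668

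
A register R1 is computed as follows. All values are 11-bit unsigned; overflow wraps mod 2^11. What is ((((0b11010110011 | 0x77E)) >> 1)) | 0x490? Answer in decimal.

2047

0b11010110011 = 11010110011
0x77E = 11101111110
→ | → 11111111111 = 2047
→ >> 1 → 01111111111 = 1023
0x490 = 10010010000
→ | → 11111111111 = 2047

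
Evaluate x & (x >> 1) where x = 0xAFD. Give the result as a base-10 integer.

x = 101011111101 = 2813
x>>1 = 010101111110
AND  = 000001111100 = 124
(x & (x >> 1) has a 1 wherever x has two consecutive 1 bits.)

124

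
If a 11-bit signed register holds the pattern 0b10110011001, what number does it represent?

-615

pattern = 10110011001 (MSB is 1 ⇒ negative)
Invert: 01001100110, add 1 → 01001100111 = 615, so the value is -615.
(Equivalently: 1433 - 2^11 = 1433 - 2048 = -615.)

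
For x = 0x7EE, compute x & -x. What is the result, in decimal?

2

x = 11111101110 = 2030
-x (two's complement) = …00000010010
AND   = 00000000010 = 2
(x & -x isolates the lowest set bit of x.)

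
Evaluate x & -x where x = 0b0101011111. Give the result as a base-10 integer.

x = 101011111 = 351
-x (two's complement) = …010100001
AND   = 000000001 = 1
(x & -x isolates the lowest set bit of x.)

1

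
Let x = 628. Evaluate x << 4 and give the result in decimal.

10048

628 = 00001001110100
shift left by 4 → 10011101000000 = 10048
(equivalently, 628 × 2^4 = 628 × 16)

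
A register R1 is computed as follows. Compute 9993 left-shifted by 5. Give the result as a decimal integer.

9993 = 0000010011100001001
shift left by 5 → 1001110000100100000 = 319776
(equivalently, 9993 × 2^5 = 9993 × 32)

319776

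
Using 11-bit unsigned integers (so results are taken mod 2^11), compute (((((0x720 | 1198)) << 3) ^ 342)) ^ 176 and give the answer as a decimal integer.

0x720 = 11100100000
1198 = 10010101110
→ | → 11110101110 = 1966
→ << 3 (mod 2^11) → 10101110000 = 1392
342 = 00101010110
→ ^ → 10000100110 = 1062
176 = 00010110000
→ ^ → 10010010110 = 1174

1174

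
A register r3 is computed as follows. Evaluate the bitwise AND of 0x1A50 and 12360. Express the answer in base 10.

4160

0x1A50 = 01101001010000
12360 = 11000001001000
AND → 01000001000000 = 4160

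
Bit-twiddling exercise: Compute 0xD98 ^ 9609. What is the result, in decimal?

10257

0xD98 = 00110110011000
9609 = 10010110001001
XOR → 10100000010001 = 10257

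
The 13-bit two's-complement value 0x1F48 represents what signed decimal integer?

pattern = 1111101001000 (MSB is 1 ⇒ negative)
Invert: 0000010110111, add 1 → 0000010111000 = 184, so the value is -184.
(Equivalently: 8008 - 2^13 = 8008 - 8192 = -184.)

-184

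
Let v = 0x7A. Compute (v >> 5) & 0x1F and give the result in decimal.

3

v = 0001111010
Shift right by 5: 00011
Mask low 5 bits: 00011 = 3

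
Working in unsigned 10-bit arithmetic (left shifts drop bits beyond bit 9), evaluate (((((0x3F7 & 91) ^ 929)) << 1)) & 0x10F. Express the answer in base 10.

0x3F7 = 1111110111
91 = 0001011011
→ & → 0001010011 = 83
929 = 1110100001
→ ^ → 1111110010 = 1010
→ << 1 (mod 2^10) → 1111100100 = 996
0x10F = 0100001111
→ & → 0100000100 = 260

260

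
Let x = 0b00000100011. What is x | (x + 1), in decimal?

39

x = 100011 = 35
x + 1 = 100100
OR    = 100111 = 39
(x | (x + 1) sets the lowest cleared bit.)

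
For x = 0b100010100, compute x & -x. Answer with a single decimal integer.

x = 100010100 = 276
-x (two's complement) = …011101100
AND   = 000000100 = 4
(x & -x isolates the lowest set bit of x.)

4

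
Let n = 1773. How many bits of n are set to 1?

8

1773 = 11011101101
Count the 1s: 1 + 1 + 1 + 1 + 1 + 1 + 1 + 1 = 8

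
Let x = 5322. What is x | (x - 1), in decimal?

5323

x = 1010011001010 = 5322
x - 1 = 1010011001001
OR    = 1010011001011 = 5323
(x | (x - 1) sets all bits below the lowest set bit.)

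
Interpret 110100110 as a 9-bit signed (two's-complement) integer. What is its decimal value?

-90

pattern = 110100110 (MSB is 1 ⇒ negative)
Invert: 001011001, add 1 → 001011010 = 90, so the value is -90.
(Equivalently: 422 - 2^9 = 422 - 512 = -90.)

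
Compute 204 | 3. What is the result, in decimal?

204 = 11001100
3 = 00000011
 OR → 11001111 = 207

207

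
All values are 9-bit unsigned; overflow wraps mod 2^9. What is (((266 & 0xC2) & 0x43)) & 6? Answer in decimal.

266 = 100001010
0xC2 = 011000010
→ & → 000000010 = 2
0x43 = 001000011
→ & → 000000010 = 2
6 = 000000110
→ & → 000000010 = 2

2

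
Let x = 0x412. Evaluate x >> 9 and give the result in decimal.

0x412 = 10000010010
shift right by 9 → 00000000010 = 2
(equivalently, floor(1042 / 512))

2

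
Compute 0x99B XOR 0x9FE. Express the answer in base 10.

101

0x99B = 100110011011
0x9FE = 100111111110
XOR → 000001100101 = 101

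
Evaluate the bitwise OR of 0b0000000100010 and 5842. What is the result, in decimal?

5874

a = 0000000100010
5842 = 1011011010010
 OR → 1011011110010 = 5874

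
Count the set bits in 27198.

9

27198 = 110101000111110
Count the 1s: 1 + 1 + 1 + 1 + 1 + 1 + 1 + 1 + 1 = 9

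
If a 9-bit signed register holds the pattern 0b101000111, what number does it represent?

-185

pattern = 101000111 (MSB is 1 ⇒ negative)
Invert: 010111000, add 1 → 010111001 = 185, so the value is -185.
(Equivalently: 327 - 2^9 = 327 - 512 = -185.)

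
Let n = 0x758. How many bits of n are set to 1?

0x758 = 11101011000
Count the 1s: 1 + 1 + 1 + 1 + 1 + 1 = 6

6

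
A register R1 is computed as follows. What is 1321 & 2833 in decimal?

257

1321 = 010100101001
2833 = 101100010001
AND → 000100000001 = 257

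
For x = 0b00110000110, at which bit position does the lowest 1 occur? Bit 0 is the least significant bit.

1

0b00110000110 = 110000110
Trailing zeros: 1, so the lowest set bit is bit 1 (value 2).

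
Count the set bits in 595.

5

595 = 1001010011
Count the 1s: 1 + 1 + 1 + 1 + 1 = 5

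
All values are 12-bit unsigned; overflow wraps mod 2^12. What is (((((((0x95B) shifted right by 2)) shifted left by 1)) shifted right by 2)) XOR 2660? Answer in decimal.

2895

0x95B = 100101011011
→ shifted right by 2 → 001001010110 = 598
→ shifted left by 1 (mod 2^12) → 010010101100 = 1196
→ shifted right by 2 → 000100101011 = 299
2660 = 101001100100
→ XOR → 101101001111 = 2895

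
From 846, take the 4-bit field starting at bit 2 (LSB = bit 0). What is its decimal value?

3

v = 00001101001110
Shift right by 2: 000011010011
Mask low 4 bits: 0011 = 3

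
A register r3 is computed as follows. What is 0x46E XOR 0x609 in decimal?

615

0x46E = 10001101110
0x609 = 11000001001
XOR → 01001100111 = 615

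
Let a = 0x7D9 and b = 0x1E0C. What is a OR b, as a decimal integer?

8157

0x7D9 = 0011111011001
0x1E0C = 1111000001100
 OR → 1111111011101 = 8157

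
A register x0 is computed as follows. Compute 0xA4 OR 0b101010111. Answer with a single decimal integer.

0xA4 = 010100100
b = 101010111
 OR → 111110111 = 503

503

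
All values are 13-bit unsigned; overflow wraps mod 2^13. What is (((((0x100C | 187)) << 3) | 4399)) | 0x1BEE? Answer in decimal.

0x100C = 1000000001100
187 = 0000010111011
→ | → 1000010111111 = 4287
→ << 3 (mod 2^13) → 0010111111000 = 1528
4399 = 1000100101111
→ | → 1010111111111 = 5631
0x1BEE = 1101111101110
→ | → 1111111111111 = 8191

8191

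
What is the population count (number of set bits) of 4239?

4239 = 1000010001111
Count the 1s: 1 + 1 + 1 + 1 + 1 + 1 = 6

6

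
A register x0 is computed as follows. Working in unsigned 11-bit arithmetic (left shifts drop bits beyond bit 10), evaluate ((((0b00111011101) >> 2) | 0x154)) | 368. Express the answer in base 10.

375

0b00111011101 = 00111011101
→ >> 2 → 00001110111 = 119
0x154 = 00101010100
→ | → 00101110111 = 375
368 = 00101110000
→ | → 00101110111 = 375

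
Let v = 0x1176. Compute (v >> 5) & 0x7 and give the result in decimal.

3

v = 1000101110110
Shift right by 5: 10001011
Mask low 3 bits: 011 = 3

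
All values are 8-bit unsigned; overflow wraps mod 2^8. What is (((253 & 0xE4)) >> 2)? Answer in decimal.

253 = 11111101
0xE4 = 11100100
→ & → 11100100 = 228
→ >> 2 → 00111001 = 57

57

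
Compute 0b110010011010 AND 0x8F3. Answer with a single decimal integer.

a = 110010011010
0x8F3 = 100011110011
AND → 100010010010 = 2194

2194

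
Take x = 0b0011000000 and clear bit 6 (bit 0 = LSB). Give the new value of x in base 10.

x = 0011000000
bit 6 is currently 1; clear it via x & ~(1 << 6) = x & ~64
→ 0010000000 = 128

128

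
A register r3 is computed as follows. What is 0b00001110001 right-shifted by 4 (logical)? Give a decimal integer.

x = 1110001
shift right by 4 → 0000111 = 7
(equivalently, floor(113 / 16))

7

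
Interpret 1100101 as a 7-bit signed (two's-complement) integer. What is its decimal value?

pattern = 1100101 (MSB is 1 ⇒ negative)
Invert: 0011010, add 1 → 0011011 = 27, so the value is -27.
(Equivalently: 101 - 2^7 = 101 - 128 = -27.)

-27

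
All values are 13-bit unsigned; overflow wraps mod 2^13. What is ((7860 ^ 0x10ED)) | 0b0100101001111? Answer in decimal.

7860 = 1111010110100
0x10ED = 1000011101101
→ ^ → 0111001011001 = 3673
0b0100101001111 = 0100101001111
→ | → 0111101011111 = 3935

3935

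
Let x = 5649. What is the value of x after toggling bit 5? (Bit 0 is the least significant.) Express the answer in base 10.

5681

x = 1011000010001
bit 5 is currently 0; toggle it via x ^ (1 << 5) = x ^ 32
→ 1011000110001 = 5681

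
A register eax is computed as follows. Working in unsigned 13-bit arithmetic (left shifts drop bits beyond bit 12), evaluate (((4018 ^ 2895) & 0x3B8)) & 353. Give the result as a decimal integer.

32

4018 = 0111110110010
2895 = 0101101001111
→ ^ → 0010011111101 = 1277
0x3B8 = 0001110111000
→ & → 0000010111000 = 184
353 = 0000101100001
→ & → 0000000100000 = 32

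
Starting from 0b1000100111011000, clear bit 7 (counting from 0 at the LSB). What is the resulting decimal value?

35160

x = 1000100111011000
bit 7 is currently 1; clear it via x & ~(1 << 7) = x & ~128
→ 1000100101011000 = 35160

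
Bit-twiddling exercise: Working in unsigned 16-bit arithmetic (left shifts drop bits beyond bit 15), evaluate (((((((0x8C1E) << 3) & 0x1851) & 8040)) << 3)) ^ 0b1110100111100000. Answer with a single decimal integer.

60384

0x8C1E = 1000110000011110
→ << 3 (mod 2^16) → 0110000011110000 = 24816
0x1851 = 0001100001010001
→ & → 0000000001010000 = 80
8040 = 0001111101101000
→ & → 0000000001000000 = 64
→ << 3 (mod 2^16) → 0000001000000000 = 512
0b1110100111100000 = 1110100111100000
→ ^ → 1110101111100000 = 60384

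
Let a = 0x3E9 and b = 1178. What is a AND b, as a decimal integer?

0x3E9 = 01111101001
1178 = 10010011010
AND → 00010001000 = 136

136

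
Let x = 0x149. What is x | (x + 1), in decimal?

x = 101001001 = 329
x + 1 = 101001010
OR    = 101001011 = 331
(x | (x + 1) sets the lowest cleared bit.)

331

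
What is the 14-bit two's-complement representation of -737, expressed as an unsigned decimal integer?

737 in 14 bits: 00001011100001
Invert: 11110100011110
Add 1:  11110100011111 = 15647
(Check: 2^14 - 737 = 16384 - 737 = 15647.)

15647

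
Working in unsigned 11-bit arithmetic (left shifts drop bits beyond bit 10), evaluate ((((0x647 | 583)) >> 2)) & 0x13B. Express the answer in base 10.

273

0x647 = 11001000111
583 = 01001000111
→ | → 11001000111 = 1607
→ >> 2 → 00110010001 = 401
0x13B = 00100111011
→ & → 00100010001 = 273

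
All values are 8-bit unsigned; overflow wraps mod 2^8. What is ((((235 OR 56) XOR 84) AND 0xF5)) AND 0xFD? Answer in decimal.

235 = 11101011
56 = 00111000
→ OR → 11111011 = 251
84 = 01010100
→ XOR → 10101111 = 175
0xF5 = 11110101
→ AND → 10100101 = 165
0xFD = 11111101
→ AND → 10100101 = 165

165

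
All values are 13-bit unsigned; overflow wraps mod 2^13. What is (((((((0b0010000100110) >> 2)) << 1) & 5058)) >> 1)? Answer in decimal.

0b0010000100110 = 0010000100110
→ >> 2 → 0000100001001 = 265
→ << 1 (mod 2^13) → 0001000010010 = 530
5058 = 1001111000010
→ & → 0001000000010 = 514
→ >> 1 → 0000100000001 = 257

257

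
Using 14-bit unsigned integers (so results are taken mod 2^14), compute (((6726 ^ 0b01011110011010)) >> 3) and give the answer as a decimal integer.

6726 = 01101001000110
0b01011110011010 = 01011110011010
→ ^ → 00110111011100 = 3548
→ >> 3 → 00000110111011 = 443

443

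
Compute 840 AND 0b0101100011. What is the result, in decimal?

840 = 1101001000
b = 0101100011
AND → 0101000000 = 320

320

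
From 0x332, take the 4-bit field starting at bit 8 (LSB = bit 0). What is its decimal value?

v = 001100110010
Shift right by 8: 0011
Mask low 4 bits: 0011 = 3

3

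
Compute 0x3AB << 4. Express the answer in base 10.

15024

0x3AB = 00001110101011
shift left by 4 → 11101010110000 = 15024
(equivalently, 939 × 2^4 = 939 × 16)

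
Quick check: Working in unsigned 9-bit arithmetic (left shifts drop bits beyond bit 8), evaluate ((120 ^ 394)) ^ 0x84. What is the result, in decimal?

374

120 = 001111000
394 = 110001010
→ ^ → 111110010 = 498
0x84 = 010000100
→ ^ → 101110110 = 374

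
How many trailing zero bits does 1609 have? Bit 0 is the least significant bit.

1609 = 11001001001
Trailing zeros: 0, so the lowest set bit is bit 0 (value 1).

0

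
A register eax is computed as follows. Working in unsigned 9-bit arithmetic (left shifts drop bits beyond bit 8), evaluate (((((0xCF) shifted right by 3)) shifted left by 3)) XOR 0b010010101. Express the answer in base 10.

0xCF = 011001111
→ shifted right by 3 → 000011001 = 25
→ shifted left by 3 (mod 2^9) → 011001000 = 200
0b010010101 = 010010101
→ XOR → 001011101 = 93

93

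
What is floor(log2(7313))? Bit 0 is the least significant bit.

12

7313 = 1110010010001
The topmost 1 is at position 12 (since 2^12 = 4096 ≤ 7313 < 8192).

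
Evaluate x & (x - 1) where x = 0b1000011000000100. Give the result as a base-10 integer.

x = 1000011000000100 = 34308
x - 1 = 1000011000000011
AND   = 1000011000000000 = 34304
(x & (x - 1) clears the lowest set bit of x.)

34304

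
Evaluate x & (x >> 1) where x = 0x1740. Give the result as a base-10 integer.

768

x = 1011101000000 = 5952
x>>1 = 0101110100000
AND  = 0001100000000 = 768
(x & (x >> 1) has a 1 wherever x has two consecutive 1 bits.)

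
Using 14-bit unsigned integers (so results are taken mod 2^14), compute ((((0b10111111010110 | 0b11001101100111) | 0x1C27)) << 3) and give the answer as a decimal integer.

0b10111111010110 = 10111111010110
0b11001101100111 = 11001101100111
→ | → 11111111110111 = 16375
0x1C27 = 01110000100111
→ | → 11111111110111 = 16375
→ << 3 (mod 2^14) → 11111110111000 = 16312

16312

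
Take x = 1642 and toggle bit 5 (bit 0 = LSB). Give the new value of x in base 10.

x = 11001101010
bit 5 is currently 1; toggle it via x ^ (1 << 5) = x ^ 32
→ 11001001010 = 1610

1610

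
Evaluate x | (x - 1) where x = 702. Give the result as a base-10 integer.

x = 1010111110 = 702
x - 1 = 1010111101
OR    = 1010111111 = 703
(x | (x - 1) sets all bits below the lowest set bit.)

703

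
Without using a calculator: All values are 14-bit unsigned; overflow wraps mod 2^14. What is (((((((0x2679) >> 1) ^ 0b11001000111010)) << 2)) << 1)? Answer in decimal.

2096

0x2679 = 10011001111001
→ >> 1 → 01001100111100 = 4924
0b11001000111010 = 11001000111010
→ ^ → 10000100000110 = 8454
→ << 2 (mod 2^14) → 00010000011000 = 1048
→ << 1 (mod 2^14) → 00100000110000 = 2096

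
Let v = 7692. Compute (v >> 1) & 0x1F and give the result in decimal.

6

v = 01111000001100
Shift right by 1: 0111100000110
Mask low 5 bits: 00110 = 6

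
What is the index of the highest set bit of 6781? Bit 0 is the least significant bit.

12

6781 = 1101001111101
The topmost 1 is at position 12 (since 2^12 = 4096 ≤ 6781 < 8192).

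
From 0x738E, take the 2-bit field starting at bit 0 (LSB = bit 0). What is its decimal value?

2

v = 0111001110001110
Shift right by 0: 0111001110001110
Mask low 2 bits: 10 = 2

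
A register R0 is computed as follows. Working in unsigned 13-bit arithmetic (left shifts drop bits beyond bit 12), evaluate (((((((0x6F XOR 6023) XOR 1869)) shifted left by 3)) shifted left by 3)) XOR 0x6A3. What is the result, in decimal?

0x6F = 0000001101111
6023 = 1011110000111
→ XOR → 1011111101000 = 6120
1869 = 0011101001101
→ XOR → 1000010100101 = 4261
→ shifted left by 3 (mod 2^13) → 0010100101000 = 1320
→ shifted left by 3 (mod 2^13) → 0100101000000 = 2368
0x6A3 = 0011010100011
→ XOR → 0111111100011 = 4067

4067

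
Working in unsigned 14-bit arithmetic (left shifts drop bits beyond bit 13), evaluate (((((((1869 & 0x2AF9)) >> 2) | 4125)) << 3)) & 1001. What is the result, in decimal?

1869 = 00011101001101
0x2AF9 = 10101011111001
→ & → 00001001001001 = 585
→ >> 2 → 00000010010010 = 146
4125 = 01000000011101
→ | → 01000010011111 = 4255
→ << 3 (mod 2^14) → 00010011111000 = 1272
1001 = 00001111101001
→ & → 00000011101000 = 232

232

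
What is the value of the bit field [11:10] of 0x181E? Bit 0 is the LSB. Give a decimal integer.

2

v = 001100000011110
Shift right by 10: 00110
Mask low 2 bits: 10 = 2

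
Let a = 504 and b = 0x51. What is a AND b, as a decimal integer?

80

504 = 111111000
0x51 = 001010001
AND → 001010000 = 80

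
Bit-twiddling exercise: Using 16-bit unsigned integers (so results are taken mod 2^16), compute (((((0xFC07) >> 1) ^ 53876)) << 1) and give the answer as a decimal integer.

22766

0xFC07 = 1111110000000111
→ >> 1 → 0111111000000011 = 32259
53876 = 1101001001110100
→ ^ → 1010110001110111 = 44151
→ << 1 (mod 2^16) → 0101100011101110 = 22766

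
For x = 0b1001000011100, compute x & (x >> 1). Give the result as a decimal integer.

x = 1001000011100 = 4636
x>>1 = 0100100001110
AND  = 0000000001100 = 12
(x & (x >> 1) has a 1 wherever x has two consecutive 1 bits.)

12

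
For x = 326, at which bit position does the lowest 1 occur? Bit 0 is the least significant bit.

1

326 = 101000110
Trailing zeros: 1, so the lowest set bit is bit 1 (value 2).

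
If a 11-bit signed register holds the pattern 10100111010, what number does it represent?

pattern = 10100111010 (MSB is 1 ⇒ negative)
Invert: 01011000101, add 1 → 01011000110 = 710, so the value is -710.
(Equivalently: 1338 - 2^11 = 1338 - 2048 = -710.)

-710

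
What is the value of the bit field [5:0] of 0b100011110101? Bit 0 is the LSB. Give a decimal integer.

v = 100011110101
Shift right by 0: 100011110101
Mask low 6 bits: 110101 = 53

53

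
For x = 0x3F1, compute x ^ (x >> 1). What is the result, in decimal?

x = 1111110001 = 1009
x>>1 = 0111111000
XOR  = 1000001001 = 521
(x ^ (x >> 1) gives the standard binary-reflected Gray code of x.)

521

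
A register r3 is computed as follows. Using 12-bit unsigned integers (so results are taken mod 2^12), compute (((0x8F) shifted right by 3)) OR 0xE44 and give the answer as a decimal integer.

3669

0x8F = 000010001111
→ shifted right by 3 → 000000010001 = 17
0xE44 = 111001000100
→ OR → 111001010101 = 3669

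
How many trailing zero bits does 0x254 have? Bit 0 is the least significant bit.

0x254 = 1001010100
Trailing zeros: 2, so the lowest set bit is bit 2 (value 4).

2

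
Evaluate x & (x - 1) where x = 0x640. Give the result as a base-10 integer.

1536

x = 11001000000 = 1600
x - 1 = 11000111111
AND   = 11000000000 = 1536
(x & (x - 1) clears the lowest set bit of x.)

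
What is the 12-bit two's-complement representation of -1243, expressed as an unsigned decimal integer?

1243 in 12 bits: 010011011011
Invert: 101100100100
Add 1:  101100100101 = 2853
(Check: 2^12 - 1243 = 4096 - 1243 = 2853.)

2853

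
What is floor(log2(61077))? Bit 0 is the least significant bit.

15

61077 = 1110111010010101
The topmost 1 is at position 15 (since 2^15 = 32768 ≤ 61077 < 65536).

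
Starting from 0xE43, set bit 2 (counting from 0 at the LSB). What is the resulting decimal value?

x = 111001000011
bit 2 is currently 0; set it via x | (1 << 2) = x | 4
→ 111001000111 = 3655

3655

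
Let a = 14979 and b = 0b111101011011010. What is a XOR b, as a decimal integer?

16473

14979 = 011101010000011
b = 111101011011010
XOR → 100000001011001 = 16473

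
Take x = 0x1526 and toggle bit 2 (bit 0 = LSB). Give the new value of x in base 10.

5410

x = 1010100100110
bit 2 is currently 1; toggle it via x ^ (1 << 2) = x ^ 4
→ 1010100100010 = 5410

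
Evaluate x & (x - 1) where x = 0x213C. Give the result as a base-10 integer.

x = 10000100111100 = 8508
x - 1 = 10000100111011
AND   = 10000100111000 = 8504
(x & (x - 1) clears the lowest set bit of x.)

8504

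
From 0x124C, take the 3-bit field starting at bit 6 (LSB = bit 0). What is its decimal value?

1

v = 1001001001100
Shift right by 6: 1001001
Mask low 3 bits: 001 = 1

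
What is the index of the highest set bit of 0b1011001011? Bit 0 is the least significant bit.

9

0b1011001011 = 1011001011
The topmost 1 is at position 9 (since 2^9 = 512 ≤ 715 < 1024).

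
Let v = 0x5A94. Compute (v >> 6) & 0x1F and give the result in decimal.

v = 0101101010010100
Shift right by 6: 0101101010
Mask low 5 bits: 01010 = 10

10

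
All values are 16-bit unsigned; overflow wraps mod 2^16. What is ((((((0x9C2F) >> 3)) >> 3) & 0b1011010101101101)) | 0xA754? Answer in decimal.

0x9C2F = 1001110000101111
→ >> 3 → 0001001110000101 = 4997
→ >> 3 → 0000001001110000 = 624
0b1011010101101101 = 1011010101101101
→ & → 0000000001100000 = 96
0xA754 = 1010011101010100
→ | → 1010011101110100 = 42868

42868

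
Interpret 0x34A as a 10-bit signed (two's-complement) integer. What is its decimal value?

pattern = 1101001010 (MSB is 1 ⇒ negative)
Invert: 0010110101, add 1 → 0010110110 = 182, so the value is -182.
(Equivalently: 842 - 2^10 = 842 - 1024 = -182.)

-182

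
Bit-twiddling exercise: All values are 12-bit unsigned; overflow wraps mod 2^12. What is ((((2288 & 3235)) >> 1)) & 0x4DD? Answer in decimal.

2288 = 100011110000
3235 = 110010100011
→ & → 100010100000 = 2208
→ >> 1 → 010001010000 = 1104
0x4DD = 010011011101
→ & → 010001010000 = 1104

1104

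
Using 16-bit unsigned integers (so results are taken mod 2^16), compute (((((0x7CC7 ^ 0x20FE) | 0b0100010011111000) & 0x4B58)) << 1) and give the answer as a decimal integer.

0x7CC7 = 0111110011000111
0x20FE = 0010000011111110
→ ^ → 0101110000111001 = 23609
0b0100010011111000 = 0100010011111000
→ | → 0101110011111001 = 23801
0x4B58 = 0100101101011000
→ & → 0100100001011000 = 18520
→ << 1 (mod 2^16) → 1001000010110000 = 37040

37040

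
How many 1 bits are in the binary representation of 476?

6

476 = 111011100
Count the 1s: 1 + 1 + 1 + 1 + 1 + 1 = 6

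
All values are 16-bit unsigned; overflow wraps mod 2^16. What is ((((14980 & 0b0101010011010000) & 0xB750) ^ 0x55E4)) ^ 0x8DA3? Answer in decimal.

14980 = 0011101010000100
0b0101010011010000 = 0101010011010000
→ & → 0001000010000000 = 4224
0xB750 = 1011011101010000
→ & → 0001000000000000 = 4096
0x55E4 = 0101010111100100
→ ^ → 0100010111100100 = 17892
0x8DA3 = 1000110110100011
→ ^ → 1100100001000111 = 51271

51271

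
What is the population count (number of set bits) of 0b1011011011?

7

n = 1011011011
Count the 1s: 1 + 1 + 1 + 1 + 1 + 1 + 1 = 7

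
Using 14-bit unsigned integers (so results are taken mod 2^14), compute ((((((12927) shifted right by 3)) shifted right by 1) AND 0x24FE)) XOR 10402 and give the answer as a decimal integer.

12927 = 11001001111111
→ shifted right by 3 → 00011001001111 = 1615
→ shifted right by 1 → 00001100100111 = 807
0x24FE = 10010011111110
→ AND → 00000000100110 = 38
10402 = 10100010100010
→ XOR → 10100010000100 = 10372

10372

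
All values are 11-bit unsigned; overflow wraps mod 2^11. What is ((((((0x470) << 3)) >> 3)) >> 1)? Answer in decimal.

56

0x470 = 10001110000
→ << 3 (mod 2^11) → 01110000000 = 896
→ >> 3 → 00001110000 = 112
→ >> 1 → 00000111000 = 56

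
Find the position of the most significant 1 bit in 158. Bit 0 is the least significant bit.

7

158 = 10011110
The topmost 1 is at position 7 (since 2^7 = 128 ≤ 158 < 256).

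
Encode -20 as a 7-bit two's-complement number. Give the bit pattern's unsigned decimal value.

20 in 7 bits: 0010100
Invert: 1101011
Add 1:  1101100 = 108
(Check: 2^7 - 20 = 128 - 20 = 108.)

108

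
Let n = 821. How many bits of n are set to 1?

821 = 1100110101
Count the 1s: 1 + 1 + 1 + 1 + 1 + 1 = 6

6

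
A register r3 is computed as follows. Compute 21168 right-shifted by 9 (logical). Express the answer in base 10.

41

21168 = 101001010110000
shift right by 9 → 000000000101001 = 41
(equivalently, floor(21168 / 512))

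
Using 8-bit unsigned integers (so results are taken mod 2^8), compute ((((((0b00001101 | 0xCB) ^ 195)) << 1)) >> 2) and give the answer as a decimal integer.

0b00001101 = 00001101
0xCB = 11001011
→ | → 11001111 = 207
195 = 11000011
→ ^ → 00001100 = 12
→ << 1 (mod 2^8) → 00011000 = 24
→ >> 2 → 00000110 = 6

6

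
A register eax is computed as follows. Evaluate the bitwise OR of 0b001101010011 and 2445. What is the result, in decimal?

a = 001101010011
2445 = 100110001101
 OR → 101111011111 = 3039

3039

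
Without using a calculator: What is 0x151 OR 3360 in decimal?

3441

0x151 = 000101010001
3360 = 110100100000
 OR → 110101110001 = 3441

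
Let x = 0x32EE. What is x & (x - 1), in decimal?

13036

x = 11001011101110 = 13038
x - 1 = 11001011101101
AND   = 11001011101100 = 13036
(x & (x - 1) clears the lowest set bit of x.)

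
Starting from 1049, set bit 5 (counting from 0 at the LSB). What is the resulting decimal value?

1081

x = 10000011001
bit 5 is currently 0; set it via x | (1 << 5) = x | 32
→ 10000111001 = 1081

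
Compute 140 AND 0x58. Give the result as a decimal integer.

140 = 10001100
0x58 = 01011000
AND → 00001000 = 8

8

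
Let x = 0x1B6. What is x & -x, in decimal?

x = 110110110 = 438
-x (two's complement) = …001001010
AND   = 000000010 = 2
(x & -x isolates the lowest set bit of x.)

2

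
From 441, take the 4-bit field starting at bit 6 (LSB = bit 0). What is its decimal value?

6

v = 0110111001
Shift right by 6: 0110
Mask low 4 bits: 0110 = 6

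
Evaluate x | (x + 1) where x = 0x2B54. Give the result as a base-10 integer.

11093

x = 10101101010100 = 11092
x + 1 = 10101101010101
OR    = 10101101010101 = 11093
(x | (x + 1) sets the lowest cleared bit.)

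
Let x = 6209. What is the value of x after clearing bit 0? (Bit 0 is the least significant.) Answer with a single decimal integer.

x = 001100001000001
bit 0 is currently 1; clear it via x & ~(1 << 0) = x & ~1
→ 001100001000000 = 6208

6208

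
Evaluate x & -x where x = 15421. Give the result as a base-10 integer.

1

x = 11110000111101 = 15421
-x (two's complement) = …00001111000011
AND   = 00000000000001 = 1
(x & -x isolates the lowest set bit of x.)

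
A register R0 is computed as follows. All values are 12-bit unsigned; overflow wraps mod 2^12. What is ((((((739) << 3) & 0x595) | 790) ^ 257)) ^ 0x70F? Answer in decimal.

280

739 = 001011100011
→ << 3 (mod 2^12) → 011100011000 = 1816
0x595 = 010110010101
→ & → 010100010000 = 1296
790 = 001100010110
→ | → 011100010110 = 1814
257 = 000100000001
→ ^ → 011000010111 = 1559
0x70F = 011100001111
→ ^ → 000100011000 = 280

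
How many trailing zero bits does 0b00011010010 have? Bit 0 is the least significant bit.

0b00011010010 = 11010010
Trailing zeros: 1, so the lowest set bit is bit 1 (value 2).

1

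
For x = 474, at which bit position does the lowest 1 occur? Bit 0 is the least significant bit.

474 = 111011010
Trailing zeros: 1, so the lowest set bit is bit 1 (value 2).

1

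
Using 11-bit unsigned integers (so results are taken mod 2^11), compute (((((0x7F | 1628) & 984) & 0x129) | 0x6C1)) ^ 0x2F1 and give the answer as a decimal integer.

0x7F = 00001111111
1628 = 11001011100
→ | → 11001111111 = 1663
984 = 01111011000
→ & → 01001011000 = 600
0x129 = 00100101001
→ & → 00000001000 = 8
0x6C1 = 11011000001
→ | → 11011001001 = 1737
0x2F1 = 01011110001
→ ^ → 10000111000 = 1080

1080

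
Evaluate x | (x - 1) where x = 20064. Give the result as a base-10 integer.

20095

x = 100111001100000 = 20064
x - 1 = 100111001011111
OR    = 100111001111111 = 20095
(x | (x - 1) sets all bits below the lowest set bit.)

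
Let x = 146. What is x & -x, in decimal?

x = 10010010 = 146
-x (two's complement) = …01101110
AND   = 00000010 = 2
(x & -x isolates the lowest set bit of x.)

2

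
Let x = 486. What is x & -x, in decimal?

x = 111100110 = 486
-x (two's complement) = …000011010
AND   = 000000010 = 2
(x & -x isolates the lowest set bit of x.)

2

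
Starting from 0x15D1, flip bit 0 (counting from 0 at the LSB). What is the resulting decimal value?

5584

x = 01010111010001
bit 0 is currently 1; toggle it via x ^ (1 << 0) = x ^ 1
→ 01010111010000 = 5584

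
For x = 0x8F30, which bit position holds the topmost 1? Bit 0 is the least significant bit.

0x8F30 = 1000111100110000
The topmost 1 is at position 15 (since 2^15 = 32768 ≤ 36656 < 65536).

15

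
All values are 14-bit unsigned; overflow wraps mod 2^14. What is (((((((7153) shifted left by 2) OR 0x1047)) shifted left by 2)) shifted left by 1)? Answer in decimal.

7153 = 01101111110001
→ shifted left by 2 (mod 2^14) → 10111111000100 = 12228
0x1047 = 01000001000111
→ OR → 11111111000111 = 16327
→ shifted left by 2 (mod 2^14) → 11111100011100 = 16156
→ shifted left by 1 (mod 2^14) → 11111000111000 = 15928

15928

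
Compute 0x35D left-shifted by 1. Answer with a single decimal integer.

1722

0x35D = 01101011101
shift left by 1 → 11010111010 = 1722
(equivalently, 861 × 2^1 = 861 × 2)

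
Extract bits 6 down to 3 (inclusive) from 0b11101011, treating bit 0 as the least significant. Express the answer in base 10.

v = 11101011
Shift right by 3: 11101
Mask low 4 bits: 1101 = 13

13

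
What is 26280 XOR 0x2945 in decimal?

26280 = 110011010101000
0x2945 = 010100101000101
XOR → 100111111101101 = 20461

20461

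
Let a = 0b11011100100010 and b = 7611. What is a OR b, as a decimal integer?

16315

a = 11011100100010
7611 = 01110110111011
 OR → 11111110111011 = 16315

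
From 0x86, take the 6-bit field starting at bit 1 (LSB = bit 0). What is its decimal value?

v = 000010000110
Shift right by 1: 00001000011
Mask low 6 bits: 000011 = 3

3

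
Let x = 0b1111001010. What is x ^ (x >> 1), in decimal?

x = 1111001010 = 970
x>>1 = 0111100101
XOR  = 1000101111 = 559
(x ^ (x >> 1) gives the standard binary-reflected Gray code of x.)

559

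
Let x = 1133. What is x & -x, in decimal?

x = 10001101101 = 1133
-x (two's complement) = …01110010011
AND   = 00000000001 = 1
(x & -x isolates the lowest set bit of x.)

1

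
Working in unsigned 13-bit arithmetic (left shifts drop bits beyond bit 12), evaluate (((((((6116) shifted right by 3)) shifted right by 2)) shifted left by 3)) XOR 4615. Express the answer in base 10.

6143

6116 = 1011111100100
→ shifted right by 3 → 0001011111100 = 764
→ shifted right by 2 → 0000010111111 = 191
→ shifted left by 3 (mod 2^13) → 0010111111000 = 1528
4615 = 1001000000111
→ XOR → 1011111111111 = 6143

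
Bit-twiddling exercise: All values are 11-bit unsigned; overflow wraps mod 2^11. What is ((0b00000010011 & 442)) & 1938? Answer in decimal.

0b00000010011 = 00000010011
442 = 00110111010
→ & → 00000010010 = 18
1938 = 11110010010
→ & → 00000010010 = 18

18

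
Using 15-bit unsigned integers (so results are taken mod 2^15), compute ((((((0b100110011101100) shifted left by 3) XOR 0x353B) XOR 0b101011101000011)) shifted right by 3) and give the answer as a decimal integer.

163

0b100110011101100 = 100110011101100
→ shifted left by 3 (mod 2^15) → 110011101100000 = 26464
0x353B = 011010100111011
→ XOR → 101001001011011 = 21083
0b101011101000011 = 101011101000011
→ XOR → 000010100011000 = 1304
→ shifted right by 3 → 000000010100011 = 163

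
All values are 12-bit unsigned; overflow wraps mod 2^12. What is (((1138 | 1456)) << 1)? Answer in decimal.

1138 = 010001110010
1456 = 010110110000
→ | → 010111110010 = 1522
→ << 1 (mod 2^12) → 101111100100 = 3044

3044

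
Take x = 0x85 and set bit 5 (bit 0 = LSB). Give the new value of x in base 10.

165

x = 10000101
bit 5 is currently 0; set it via x | (1 << 5) = x | 32
→ 10100101 = 165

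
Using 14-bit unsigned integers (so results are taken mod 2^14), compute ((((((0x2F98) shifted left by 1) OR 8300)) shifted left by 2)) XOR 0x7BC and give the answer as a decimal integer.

14924

0x2F98 = 10111110011000
→ shifted left by 1 (mod 2^14) → 01111100110000 = 7984
8300 = 10000001101100
→ OR → 11111101111100 = 16252
→ shifted left by 2 (mod 2^14) → 11110111110000 = 15856
0x7BC = 00011110111100
→ XOR → 11101001001100 = 14924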